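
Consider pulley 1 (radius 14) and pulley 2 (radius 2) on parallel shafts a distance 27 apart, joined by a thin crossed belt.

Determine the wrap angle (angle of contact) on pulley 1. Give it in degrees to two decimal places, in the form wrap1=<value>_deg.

crossed belt: β = asin((r1+r2)/C) = asin(16/27) = 36.3412°
wrap1 = wrap2 = π + 2β = 252.6824°

wrap1=252.68_deg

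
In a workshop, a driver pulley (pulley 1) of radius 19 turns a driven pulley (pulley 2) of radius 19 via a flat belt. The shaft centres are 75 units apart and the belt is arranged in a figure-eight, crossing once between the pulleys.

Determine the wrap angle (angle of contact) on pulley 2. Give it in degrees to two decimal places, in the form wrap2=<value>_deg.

crossed belt: β = asin((r1+r2)/C) = asin(38/75) = 30.4421°
wrap1 = wrap2 = π + 2β = 240.8841°

wrap2=240.88_deg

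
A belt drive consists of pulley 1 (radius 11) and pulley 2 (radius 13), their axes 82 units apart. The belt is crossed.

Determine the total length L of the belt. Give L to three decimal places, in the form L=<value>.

crossed belt: β = asin((r1+r2)/C) = asin(24/82) = 17.0186°
wrap1 = wrap2 = π + 2β = 214.0373°
tangent length = C·cosβ = 78.4092
L = (r1+r2)·wrap + 2·C·cosβ = 24·3.7357 + 2·78.4092 = 246.4741

L=246.474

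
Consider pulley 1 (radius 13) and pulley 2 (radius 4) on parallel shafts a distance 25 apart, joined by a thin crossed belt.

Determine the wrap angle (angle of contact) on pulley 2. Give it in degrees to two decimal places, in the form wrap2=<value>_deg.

wrap2=265.69_deg

crossed belt: β = asin((r1+r2)/C) = asin(17/25) = 42.8436°
wrap1 = wrap2 = π + 2β = 265.6873°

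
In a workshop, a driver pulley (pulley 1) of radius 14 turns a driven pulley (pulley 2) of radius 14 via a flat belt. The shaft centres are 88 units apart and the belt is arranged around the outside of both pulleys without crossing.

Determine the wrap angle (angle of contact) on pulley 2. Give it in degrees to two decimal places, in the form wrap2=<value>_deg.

open belt: β = asin((r2−r1)/C) = asin(0/88) = 0.0000°
wrap1 = π − 2β = 180.0000°
wrap2 = π + 2β = 180.0000°

wrap2=180.00_deg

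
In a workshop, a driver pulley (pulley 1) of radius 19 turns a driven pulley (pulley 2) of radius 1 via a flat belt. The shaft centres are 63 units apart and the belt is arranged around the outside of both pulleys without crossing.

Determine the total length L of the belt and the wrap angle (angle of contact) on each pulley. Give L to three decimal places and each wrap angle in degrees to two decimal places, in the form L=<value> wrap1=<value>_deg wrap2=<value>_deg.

open belt: β = asin((r2−r1)/C) = asin(-18/63) = -16.6015°
wrap1 = π − 2β = 213.2031°
wrap2 = π + 2β = 146.7969°
tangent length = C·cosβ = 60.3738
L = r1·wrap1 + r2·wrap2 + 2·C·cosβ = 19·3.7211 + 1·2.5621 + 2·60.3738 = 194.0106

L=194.011 wrap1=213.20_deg wrap2=146.80_deg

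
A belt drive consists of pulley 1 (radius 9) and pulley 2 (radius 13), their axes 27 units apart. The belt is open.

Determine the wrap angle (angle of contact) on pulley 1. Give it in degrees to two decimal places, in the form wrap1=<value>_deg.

wrap1=162.96_deg

open belt: β = asin((r2−r1)/C) = asin(4/27) = 8.5196°
wrap1 = π − 2β = 162.9608°
wrap2 = π + 2β = 197.0392°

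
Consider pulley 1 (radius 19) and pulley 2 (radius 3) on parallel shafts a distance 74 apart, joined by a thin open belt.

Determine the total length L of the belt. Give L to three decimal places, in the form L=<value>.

open belt: β = asin((r2−r1)/C) = asin(-16/74) = -12.4869°
wrap1 = π − 2β = 204.9738°
wrap2 = π + 2β = 155.0262°
tangent length = C·cosβ = 72.2496
L = r1·wrap1 + r2·wrap2 + 2·C·cosβ = 19·3.5775 + 3·2.7057 + 2·72.2496 = 220.5882

L=220.588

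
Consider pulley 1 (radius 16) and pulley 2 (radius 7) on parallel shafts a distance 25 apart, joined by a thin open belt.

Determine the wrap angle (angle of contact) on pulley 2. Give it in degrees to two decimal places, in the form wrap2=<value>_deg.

open belt: β = asin((r2−r1)/C) = asin(-9/25) = -21.1002°
wrap1 = π − 2β = 222.2004°
wrap2 = π + 2β = 137.7996°

wrap2=137.80_deg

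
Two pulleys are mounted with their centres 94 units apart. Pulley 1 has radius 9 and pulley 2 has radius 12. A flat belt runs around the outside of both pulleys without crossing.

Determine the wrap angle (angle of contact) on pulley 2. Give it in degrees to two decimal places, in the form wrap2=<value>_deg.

open belt: β = asin((r2−r1)/C) = asin(3/94) = 1.8289°
wrap1 = π − 2β = 176.3422°
wrap2 = π + 2β = 183.6578°

wrap2=183.66_deg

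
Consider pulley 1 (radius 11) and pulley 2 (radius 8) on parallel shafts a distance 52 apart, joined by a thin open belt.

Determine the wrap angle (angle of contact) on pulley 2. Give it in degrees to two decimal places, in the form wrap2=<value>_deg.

open belt: β = asin((r2−r1)/C) = asin(-3/52) = -3.3074°
wrap1 = π − 2β = 186.6147°
wrap2 = π + 2β = 173.3853°

wrap2=173.39_deg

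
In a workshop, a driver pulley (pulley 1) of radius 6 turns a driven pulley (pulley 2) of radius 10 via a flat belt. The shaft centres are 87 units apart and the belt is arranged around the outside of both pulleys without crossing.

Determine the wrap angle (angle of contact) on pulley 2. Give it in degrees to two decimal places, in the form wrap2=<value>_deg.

open belt: β = asin((r2−r1)/C) = asin(4/87) = 2.6352°
wrap1 = π − 2β = 174.7296°
wrap2 = π + 2β = 185.2704°

wrap2=185.27_deg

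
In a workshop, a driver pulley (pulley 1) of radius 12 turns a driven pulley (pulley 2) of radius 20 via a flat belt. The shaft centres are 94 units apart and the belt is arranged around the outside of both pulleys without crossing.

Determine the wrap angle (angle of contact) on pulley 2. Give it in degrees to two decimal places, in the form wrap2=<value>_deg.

wrap2=189.76_deg

open belt: β = asin((r2−r1)/C) = asin(8/94) = 4.8821°
wrap1 = π − 2β = 170.2357°
wrap2 = π + 2β = 189.7643°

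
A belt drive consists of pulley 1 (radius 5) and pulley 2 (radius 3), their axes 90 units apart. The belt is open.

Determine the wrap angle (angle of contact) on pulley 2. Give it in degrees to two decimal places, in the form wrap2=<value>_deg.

open belt: β = asin((r2−r1)/C) = asin(-2/90) = -1.2733°
wrap1 = π − 2β = 182.5467°
wrap2 = π + 2β = 177.4533°

wrap2=177.45_deg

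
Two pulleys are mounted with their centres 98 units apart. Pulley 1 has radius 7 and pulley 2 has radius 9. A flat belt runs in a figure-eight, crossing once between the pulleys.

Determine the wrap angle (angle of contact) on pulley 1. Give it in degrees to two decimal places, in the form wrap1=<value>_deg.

wrap1=198.79_deg

crossed belt: β = asin((r1+r2)/C) = asin(16/98) = 9.3965°
wrap1 = wrap2 = π + 2β = 198.7930°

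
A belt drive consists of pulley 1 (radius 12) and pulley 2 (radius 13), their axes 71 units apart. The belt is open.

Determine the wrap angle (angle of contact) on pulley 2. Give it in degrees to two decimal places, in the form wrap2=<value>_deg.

open belt: β = asin((r2−r1)/C) = asin(1/71) = 0.8070°
wrap1 = π − 2β = 178.3860°
wrap2 = π + 2β = 181.6140°

wrap2=181.61_deg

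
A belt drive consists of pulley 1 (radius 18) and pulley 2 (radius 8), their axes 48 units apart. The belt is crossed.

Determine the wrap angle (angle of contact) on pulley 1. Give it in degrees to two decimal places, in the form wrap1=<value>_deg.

crossed belt: β = asin((r1+r2)/C) = asin(26/48) = 32.7972°
wrap1 = wrap2 = π + 2β = 245.5943°

wrap1=245.59_deg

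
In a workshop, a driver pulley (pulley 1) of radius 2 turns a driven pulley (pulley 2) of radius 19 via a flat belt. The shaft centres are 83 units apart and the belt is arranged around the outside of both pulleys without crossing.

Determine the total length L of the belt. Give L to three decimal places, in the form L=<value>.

L=235.468

open belt: β = asin((r2−r1)/C) = asin(17/83) = 11.8189°
wrap1 = π − 2β = 156.3622°
wrap2 = π + 2β = 203.6378°
tangent length = C·cosβ = 81.2404
L = r1·wrap1 + r2·wrap2 + 2·C·cosβ = 2·2.7290 + 19·3.5542 + 2·81.2404 = 235.4677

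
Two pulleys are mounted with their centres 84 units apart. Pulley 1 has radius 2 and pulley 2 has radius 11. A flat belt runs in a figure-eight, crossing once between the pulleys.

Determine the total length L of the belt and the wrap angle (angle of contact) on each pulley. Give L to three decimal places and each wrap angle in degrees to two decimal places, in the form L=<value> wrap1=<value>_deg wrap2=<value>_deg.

crossed belt: β = asin((r1+r2)/C) = asin(13/84) = 8.9030°
wrap1 = wrap2 = π + 2β = 197.8060°
tangent length = C·cosβ = 82.9880
L = (r1+r2)·wrap + 2·C·cosβ = 13·3.4524 + 2·82.9880 = 210.8567

L=210.857 wrap1=197.81_deg wrap2=197.81_deg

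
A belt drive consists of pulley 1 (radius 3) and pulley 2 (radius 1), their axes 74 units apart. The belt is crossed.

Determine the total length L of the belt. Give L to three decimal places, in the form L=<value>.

crossed belt: β = asin((r1+r2)/C) = asin(4/74) = 3.0986°
wrap1 = wrap2 = π + 2β = 186.1972°
tangent length = C·cosβ = 73.8918
L = (r1+r2)·wrap + 2·C·cosβ = 4·3.2498 + 2·73.8918 = 160.7826

L=160.783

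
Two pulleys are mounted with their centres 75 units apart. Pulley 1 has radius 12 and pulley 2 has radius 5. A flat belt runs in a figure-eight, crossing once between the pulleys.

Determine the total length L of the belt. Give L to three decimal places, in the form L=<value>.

crossed belt: β = asin((r1+r2)/C) = asin(17/75) = 13.1009°
wrap1 = wrap2 = π + 2β = 206.2018°
tangent length = C·cosβ = 73.0479
L = (r1+r2)·wrap + 2·C·cosβ = 17·3.5989 + 2·73.0479 = 207.2772

L=207.277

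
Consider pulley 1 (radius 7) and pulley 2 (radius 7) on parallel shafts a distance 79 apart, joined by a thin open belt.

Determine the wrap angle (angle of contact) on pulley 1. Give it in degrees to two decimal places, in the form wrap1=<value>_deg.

open belt: β = asin((r2−r1)/C) = asin(0/79) = 0.0000°
wrap1 = π − 2β = 180.0000°
wrap2 = π + 2β = 180.0000°

wrap1=180.00_deg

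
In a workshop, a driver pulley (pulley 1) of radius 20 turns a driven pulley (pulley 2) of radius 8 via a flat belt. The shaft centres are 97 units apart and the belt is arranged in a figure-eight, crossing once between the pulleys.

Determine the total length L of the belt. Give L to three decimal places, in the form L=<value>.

L=290.105

crossed belt: β = asin((r1+r2)/C) = asin(28/97) = 16.7777°
wrap1 = wrap2 = π + 2β = 213.5555°
tangent length = C·cosβ = 92.8709
L = (r1+r2)·wrap + 2·C·cosβ = 28·3.7272 + 2·92.8709 = 290.1046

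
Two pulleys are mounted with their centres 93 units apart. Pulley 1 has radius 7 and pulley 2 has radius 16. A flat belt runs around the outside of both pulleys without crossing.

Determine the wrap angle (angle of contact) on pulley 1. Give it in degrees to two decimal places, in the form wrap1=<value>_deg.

wrap1=168.89_deg

open belt: β = asin((r2−r1)/C) = asin(9/93) = 5.5534°
wrap1 = π − 2β = 168.8931°
wrap2 = π + 2β = 191.1069°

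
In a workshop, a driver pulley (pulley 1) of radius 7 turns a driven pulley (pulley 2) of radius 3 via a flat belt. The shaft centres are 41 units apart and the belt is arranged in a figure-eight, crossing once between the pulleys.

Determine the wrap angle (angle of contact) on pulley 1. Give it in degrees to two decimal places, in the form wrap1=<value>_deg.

crossed belt: β = asin((r1+r2)/C) = asin(10/41) = 14.1170°
wrap1 = wrap2 = π + 2β = 208.2340°

wrap1=208.23_deg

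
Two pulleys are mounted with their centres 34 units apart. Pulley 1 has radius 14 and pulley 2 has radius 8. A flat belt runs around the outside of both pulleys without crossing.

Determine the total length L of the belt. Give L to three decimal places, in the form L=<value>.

open belt: β = asin((r2−r1)/C) = asin(-6/34) = -10.1642°
wrap1 = π − 2β = 200.3285°
wrap2 = π + 2β = 159.6715°
tangent length = C·cosβ = 33.4664
L = r1·wrap1 + r2·wrap2 + 2·C·cosβ = 14·3.4964 + 8·2.7868 + 2·33.4664 = 138.1766

L=138.177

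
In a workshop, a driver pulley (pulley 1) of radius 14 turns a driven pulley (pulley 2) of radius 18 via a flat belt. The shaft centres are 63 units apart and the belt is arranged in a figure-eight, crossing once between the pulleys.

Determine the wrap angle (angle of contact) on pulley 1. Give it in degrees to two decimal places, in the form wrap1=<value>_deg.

wrap1=241.05_deg

crossed belt: β = asin((r1+r2)/C) = asin(32/63) = 30.5265°
wrap1 = wrap2 = π + 2β = 241.0530°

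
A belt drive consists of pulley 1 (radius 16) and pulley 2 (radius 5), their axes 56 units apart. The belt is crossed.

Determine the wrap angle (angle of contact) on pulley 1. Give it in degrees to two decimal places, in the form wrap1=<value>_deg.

crossed belt: β = asin((r1+r2)/C) = asin(21/56) = 22.0243°
wrap1 = wrap2 = π + 2β = 224.0486°

wrap1=224.05_deg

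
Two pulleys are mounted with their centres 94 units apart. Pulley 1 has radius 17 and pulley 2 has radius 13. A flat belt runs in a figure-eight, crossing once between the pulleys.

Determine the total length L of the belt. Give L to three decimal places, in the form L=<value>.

L=291.906

crossed belt: β = asin((r1+r2)/C) = asin(30/94) = 18.6115°
wrap1 = wrap2 = π + 2β = 217.2229°
tangent length = C·cosβ = 89.0842
L = (r1+r2)·wrap + 2·C·cosβ = 30·3.7913 + 2·89.0842 = 291.9061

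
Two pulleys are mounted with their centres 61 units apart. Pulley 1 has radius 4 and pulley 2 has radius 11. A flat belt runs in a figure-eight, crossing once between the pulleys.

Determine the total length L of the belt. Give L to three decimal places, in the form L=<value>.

L=172.831

crossed belt: β = asin((r1+r2)/C) = asin(15/61) = 14.2351°
wrap1 = wrap2 = π + 2β = 208.4702°
tangent length = C·cosβ = 59.1270
L = (r1+r2)·wrap + 2·C·cosβ = 15·3.6385 + 2·59.1270 = 172.8313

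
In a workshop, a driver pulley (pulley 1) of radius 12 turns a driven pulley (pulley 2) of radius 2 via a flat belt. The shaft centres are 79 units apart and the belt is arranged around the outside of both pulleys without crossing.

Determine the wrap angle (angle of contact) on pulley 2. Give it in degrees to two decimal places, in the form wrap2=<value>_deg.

wrap2=165.46_deg

open belt: β = asin((r2−r1)/C) = asin(-10/79) = -7.2721°
wrap1 = π − 2β = 194.5443°
wrap2 = π + 2β = 165.4557°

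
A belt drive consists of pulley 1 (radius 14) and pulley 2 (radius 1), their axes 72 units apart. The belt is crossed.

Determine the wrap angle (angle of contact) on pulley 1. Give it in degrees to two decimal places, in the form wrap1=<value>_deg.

wrap1=204.05_deg

crossed belt: β = asin((r1+r2)/C) = asin(15/72) = 12.0247°
wrap1 = wrap2 = π + 2β = 204.0494°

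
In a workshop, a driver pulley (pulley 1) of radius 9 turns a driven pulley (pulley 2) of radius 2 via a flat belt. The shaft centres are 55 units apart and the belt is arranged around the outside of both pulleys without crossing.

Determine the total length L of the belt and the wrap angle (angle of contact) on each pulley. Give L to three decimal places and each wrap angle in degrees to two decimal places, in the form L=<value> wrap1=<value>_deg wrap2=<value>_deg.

open belt: β = asin((r2−r1)/C) = asin(-7/55) = -7.3120°
wrap1 = π − 2β = 194.6240°
wrap2 = π + 2β = 165.3760°
tangent length = C·cosβ = 54.5527
L = r1·wrap1 + r2·wrap2 + 2·C·cosβ = 9·3.3968 + 2·2.8864 + 2·54.5527 = 145.4496

L=145.450 wrap1=194.62_deg wrap2=165.38_deg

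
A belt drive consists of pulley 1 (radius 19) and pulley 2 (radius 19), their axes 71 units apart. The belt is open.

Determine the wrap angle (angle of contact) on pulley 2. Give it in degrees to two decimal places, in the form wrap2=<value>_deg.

open belt: β = asin((r2−r1)/C) = asin(0/71) = 0.0000°
wrap1 = π − 2β = 180.0000°
wrap2 = π + 2β = 180.0000°

wrap2=180.00_deg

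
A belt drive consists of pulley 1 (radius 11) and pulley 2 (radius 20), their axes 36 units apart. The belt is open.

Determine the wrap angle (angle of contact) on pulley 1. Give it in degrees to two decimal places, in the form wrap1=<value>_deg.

wrap1=151.04_deg

open belt: β = asin((r2−r1)/C) = asin(9/36) = 14.4775°
wrap1 = π − 2β = 151.0450°
wrap2 = π + 2β = 208.9550°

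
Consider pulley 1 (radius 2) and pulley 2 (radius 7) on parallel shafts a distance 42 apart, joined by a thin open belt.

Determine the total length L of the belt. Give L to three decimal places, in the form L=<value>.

open belt: β = asin((r2−r1)/C) = asin(5/42) = 6.8371°
wrap1 = π − 2β = 166.3257°
wrap2 = π + 2β = 193.6743°
tangent length = C·cosβ = 41.7013
L = r1·wrap1 + r2·wrap2 + 2·C·cosβ = 2·2.9029 + 7·3.3803 + 2·41.7013 = 112.8703

L=112.870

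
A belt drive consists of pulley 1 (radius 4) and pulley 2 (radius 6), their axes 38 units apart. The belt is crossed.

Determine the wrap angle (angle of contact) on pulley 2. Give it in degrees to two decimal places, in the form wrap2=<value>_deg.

wrap2=210.52_deg

crossed belt: β = asin((r1+r2)/C) = asin(10/38) = 15.2575°
wrap1 = wrap2 = π + 2β = 210.5150°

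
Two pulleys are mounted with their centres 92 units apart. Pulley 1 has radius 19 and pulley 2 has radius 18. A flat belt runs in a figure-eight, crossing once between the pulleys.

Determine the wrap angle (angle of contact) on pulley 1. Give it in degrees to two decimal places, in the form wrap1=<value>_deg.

wrap1=227.43_deg

crossed belt: β = asin((r1+r2)/C) = asin(37/92) = 23.7142°
wrap1 = wrap2 = π + 2β = 227.4283°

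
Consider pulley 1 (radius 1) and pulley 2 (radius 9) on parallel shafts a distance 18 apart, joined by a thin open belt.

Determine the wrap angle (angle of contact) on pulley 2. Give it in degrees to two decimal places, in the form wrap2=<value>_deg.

wrap2=232.78_deg

open belt: β = asin((r2−r1)/C) = asin(8/18) = 26.3878°
wrap1 = π − 2β = 127.2244°
wrap2 = π + 2β = 232.7756°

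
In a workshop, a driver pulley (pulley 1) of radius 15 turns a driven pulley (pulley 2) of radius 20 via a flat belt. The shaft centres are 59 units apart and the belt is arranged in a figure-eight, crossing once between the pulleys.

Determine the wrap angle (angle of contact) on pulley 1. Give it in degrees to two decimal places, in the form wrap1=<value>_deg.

wrap1=252.77_deg

crossed belt: β = asin((r1+r2)/C) = asin(35/59) = 36.3859°
wrap1 = wrap2 = π + 2β = 252.7717°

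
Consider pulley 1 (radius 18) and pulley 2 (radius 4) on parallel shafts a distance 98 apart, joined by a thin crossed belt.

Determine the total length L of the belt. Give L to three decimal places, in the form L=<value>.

L=270.075

crossed belt: β = asin((r1+r2)/C) = asin(22/98) = 12.9729°
wrap1 = wrap2 = π + 2β = 205.9458°
tangent length = C·cosβ = 95.4987
L = (r1+r2)·wrap + 2·C·cosβ = 22·3.5944 + 2·95.4987 = 270.0749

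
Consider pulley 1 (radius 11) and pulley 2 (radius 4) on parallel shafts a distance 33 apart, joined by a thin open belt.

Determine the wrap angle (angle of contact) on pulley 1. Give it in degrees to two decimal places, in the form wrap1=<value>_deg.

open belt: β = asin((r2−r1)/C) = asin(-7/33) = -12.2467°
wrap1 = π − 2β = 204.4934°
wrap2 = π + 2β = 155.5066°

wrap1=204.49_deg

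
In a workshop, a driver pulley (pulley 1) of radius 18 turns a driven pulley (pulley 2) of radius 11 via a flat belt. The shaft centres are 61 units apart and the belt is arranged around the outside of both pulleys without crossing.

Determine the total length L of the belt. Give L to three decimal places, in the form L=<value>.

open belt: β = asin((r2−r1)/C) = asin(-7/61) = -6.5894°
wrap1 = π − 2β = 193.1789°
wrap2 = π + 2β = 166.8211°
tangent length = C·cosβ = 60.5970
L = r1·wrap1 + r2·wrap2 + 2·C·cosβ = 18·3.3716 + 11·2.9116 + 2·60.5970 = 213.9104

L=213.910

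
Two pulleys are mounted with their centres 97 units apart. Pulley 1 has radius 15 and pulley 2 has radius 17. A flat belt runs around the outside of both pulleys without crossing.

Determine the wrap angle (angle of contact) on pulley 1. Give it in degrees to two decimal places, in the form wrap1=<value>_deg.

open belt: β = asin((r2−r1)/C) = asin(2/97) = 1.1814°
wrap1 = π − 2β = 177.6371°
wrap2 = π + 2β = 182.3629°

wrap1=177.64_deg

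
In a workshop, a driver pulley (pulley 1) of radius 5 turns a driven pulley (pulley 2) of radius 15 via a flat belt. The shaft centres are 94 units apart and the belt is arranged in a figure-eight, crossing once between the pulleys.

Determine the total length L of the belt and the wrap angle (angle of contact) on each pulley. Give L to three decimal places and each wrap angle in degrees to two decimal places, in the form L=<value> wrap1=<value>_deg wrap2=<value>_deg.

L=255.103 wrap1=204.57_deg wrap2=204.57_deg

crossed belt: β = asin((r1+r2)/C) = asin(20/94) = 12.2845°
wrap1 = wrap2 = π + 2β = 204.5690°
tangent length = C·cosβ = 91.8477
L = (r1+r2)·wrap + 2·C·cosβ = 20·3.5704 + 2·91.8477 = 255.1034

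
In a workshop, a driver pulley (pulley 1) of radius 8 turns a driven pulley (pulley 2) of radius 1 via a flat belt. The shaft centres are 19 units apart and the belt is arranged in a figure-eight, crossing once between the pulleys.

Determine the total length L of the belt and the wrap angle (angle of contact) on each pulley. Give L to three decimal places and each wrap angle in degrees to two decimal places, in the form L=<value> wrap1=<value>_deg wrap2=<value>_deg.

crossed belt: β = asin((r1+r2)/C) = asin(9/19) = 28.2737°
wrap1 = wrap2 = π + 2β = 236.5474°
tangent length = C·cosβ = 16.7332
L = (r1+r2)·wrap + 2·C·cosβ = 9·4.1285 + 2·16.7332 = 70.6232

L=70.623 wrap1=236.55_deg wrap2=236.55_deg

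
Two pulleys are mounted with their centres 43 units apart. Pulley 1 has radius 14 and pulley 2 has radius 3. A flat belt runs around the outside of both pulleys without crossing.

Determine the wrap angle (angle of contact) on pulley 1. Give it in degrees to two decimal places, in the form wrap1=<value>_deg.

wrap1=209.64_deg

open belt: β = asin((r2−r1)/C) = asin(-11/43) = -14.8218°
wrap1 = π − 2β = 209.6436°
wrap2 = π + 2β = 150.3564°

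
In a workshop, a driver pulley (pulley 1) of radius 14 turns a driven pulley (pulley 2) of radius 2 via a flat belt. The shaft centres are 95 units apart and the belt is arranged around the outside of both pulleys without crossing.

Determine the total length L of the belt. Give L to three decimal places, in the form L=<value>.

L=241.783

open belt: β = asin((r2−r1)/C) = asin(-12/95) = -7.2567°
wrap1 = π − 2β = 194.5135°
wrap2 = π + 2β = 165.4865°
tangent length = C·cosβ = 94.2391
L = r1·wrap1 + r2·wrap2 + 2·C·cosβ = 14·3.3949 + 2·2.8883 + 2·94.2391 = 241.7833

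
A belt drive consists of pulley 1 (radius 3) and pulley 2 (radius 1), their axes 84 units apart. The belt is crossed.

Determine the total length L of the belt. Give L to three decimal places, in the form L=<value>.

crossed belt: β = asin((r1+r2)/C) = asin(4/84) = 2.7294°
wrap1 = wrap2 = π + 2β = 185.4588°
tangent length = C·cosβ = 83.9047
L = (r1+r2)·wrap + 2·C·cosβ = 4·3.2369 + 2·83.9047 = 180.7569

L=180.757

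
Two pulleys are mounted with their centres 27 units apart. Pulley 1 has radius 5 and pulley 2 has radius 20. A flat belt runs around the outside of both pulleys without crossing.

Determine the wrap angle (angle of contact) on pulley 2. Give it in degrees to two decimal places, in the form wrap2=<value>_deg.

wrap2=247.50_deg

open belt: β = asin((r2−r1)/C) = asin(15/27) = 33.7490°
wrap1 = π − 2β = 112.5020°
wrap2 = π + 2β = 247.4980°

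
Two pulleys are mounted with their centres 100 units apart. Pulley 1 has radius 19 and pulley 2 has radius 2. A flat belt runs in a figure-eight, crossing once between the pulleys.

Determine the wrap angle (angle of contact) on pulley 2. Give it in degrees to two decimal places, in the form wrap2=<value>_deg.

wrap2=204.24_deg

crossed belt: β = asin((r1+r2)/C) = asin(21/100) = 12.1224°
wrap1 = wrap2 = π + 2β = 204.2447°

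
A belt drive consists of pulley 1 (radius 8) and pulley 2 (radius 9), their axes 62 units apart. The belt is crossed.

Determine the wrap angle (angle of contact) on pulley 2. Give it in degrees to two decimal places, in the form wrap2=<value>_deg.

wrap2=211.83_deg

crossed belt: β = asin((r1+r2)/C) = asin(17/62) = 15.9140°
wrap1 = wrap2 = π + 2β = 211.8279°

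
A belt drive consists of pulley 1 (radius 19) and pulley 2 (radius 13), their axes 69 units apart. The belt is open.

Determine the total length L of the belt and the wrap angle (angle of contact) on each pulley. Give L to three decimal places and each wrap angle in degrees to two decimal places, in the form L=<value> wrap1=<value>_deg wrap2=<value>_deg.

L=239.053 wrap1=189.98_deg wrap2=170.02_deg

open belt: β = asin((r2−r1)/C) = asin(-6/69) = -4.9885°
wrap1 = π − 2β = 189.9771°
wrap2 = π + 2β = 170.0229°
tangent length = C·cosβ = 68.7386
L = r1·wrap1 + r2·wrap2 + 2·C·cosβ = 19·3.3157 + 13·2.9675 + 2·68.7386 = 239.0530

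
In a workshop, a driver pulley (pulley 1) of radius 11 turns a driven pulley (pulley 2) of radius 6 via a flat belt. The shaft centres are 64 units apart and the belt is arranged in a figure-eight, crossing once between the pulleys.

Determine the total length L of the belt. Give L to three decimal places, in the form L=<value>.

L=185.950

crossed belt: β = asin((r1+r2)/C) = asin(17/64) = 15.4041°
wrap1 = wrap2 = π + 2β = 210.8082°
tangent length = C·cosβ = 61.7009
L = (r1+r2)·wrap + 2·C·cosβ = 17·3.6793 + 2·61.7009 = 185.9498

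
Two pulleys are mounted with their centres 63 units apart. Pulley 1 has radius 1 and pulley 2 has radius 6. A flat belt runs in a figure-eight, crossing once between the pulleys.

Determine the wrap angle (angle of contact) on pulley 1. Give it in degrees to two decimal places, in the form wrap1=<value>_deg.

crossed belt: β = asin((r1+r2)/C) = asin(7/63) = 6.3794°
wrap1 = wrap2 = π + 2β = 192.7587°

wrap1=192.76_deg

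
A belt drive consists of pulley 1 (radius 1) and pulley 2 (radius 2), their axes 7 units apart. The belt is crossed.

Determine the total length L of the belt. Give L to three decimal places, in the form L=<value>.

L=24.731

crossed belt: β = asin((r1+r2)/C) = asin(3/7) = 25.3769°
wrap1 = wrap2 = π + 2β = 230.7539°
tangent length = C·cosβ = 6.3246
L = (r1+r2)·wrap + 2·C·cosβ = 3·4.0274 + 2·6.3246 = 24.7314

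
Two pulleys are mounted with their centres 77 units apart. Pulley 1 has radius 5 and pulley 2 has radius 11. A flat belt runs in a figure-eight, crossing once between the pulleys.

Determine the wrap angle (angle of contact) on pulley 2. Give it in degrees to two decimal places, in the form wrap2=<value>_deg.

crossed belt: β = asin((r1+r2)/C) = asin(16/77) = 11.9930°
wrap1 = wrap2 = π + 2β = 203.9860°

wrap2=203.99_deg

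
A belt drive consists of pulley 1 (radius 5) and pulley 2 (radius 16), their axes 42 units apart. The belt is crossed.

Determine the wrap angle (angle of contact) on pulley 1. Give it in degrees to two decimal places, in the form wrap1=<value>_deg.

wrap1=240.00_deg

crossed belt: β = asin((r1+r2)/C) = asin(21/42) = 30.0000°
wrap1 = wrap2 = π + 2β = 240.0000°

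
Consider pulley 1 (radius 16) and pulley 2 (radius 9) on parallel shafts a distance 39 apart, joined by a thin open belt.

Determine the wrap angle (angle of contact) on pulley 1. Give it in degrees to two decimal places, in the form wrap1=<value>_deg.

open belt: β = asin((r2−r1)/C) = asin(-7/39) = -10.3399°
wrap1 = π − 2β = 200.6798°
wrap2 = π + 2β = 159.3202°

wrap1=200.68_deg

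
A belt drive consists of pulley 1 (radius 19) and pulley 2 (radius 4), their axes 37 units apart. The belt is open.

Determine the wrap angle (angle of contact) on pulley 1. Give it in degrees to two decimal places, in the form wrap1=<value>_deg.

wrap1=227.83_deg

open belt: β = asin((r2−r1)/C) = asin(-15/37) = -23.9165°
wrap1 = π − 2β = 227.8331°
wrap2 = π + 2β = 132.1669°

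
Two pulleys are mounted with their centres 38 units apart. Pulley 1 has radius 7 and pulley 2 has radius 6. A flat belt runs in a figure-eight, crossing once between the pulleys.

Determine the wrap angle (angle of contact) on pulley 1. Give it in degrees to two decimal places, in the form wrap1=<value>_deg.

crossed belt: β = asin((r1+r2)/C) = asin(13/38) = 20.0052°
wrap1 = wrap2 = π + 2β = 220.0104°

wrap1=220.01_deg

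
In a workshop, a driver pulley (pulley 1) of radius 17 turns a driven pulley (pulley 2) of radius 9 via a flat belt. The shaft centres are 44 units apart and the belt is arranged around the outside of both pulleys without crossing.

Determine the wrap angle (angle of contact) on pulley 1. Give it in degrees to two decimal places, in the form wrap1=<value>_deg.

wrap1=200.95_deg

open belt: β = asin((r2−r1)/C) = asin(-8/44) = -10.4757°
wrap1 = π − 2β = 200.9514°
wrap2 = π + 2β = 159.0486°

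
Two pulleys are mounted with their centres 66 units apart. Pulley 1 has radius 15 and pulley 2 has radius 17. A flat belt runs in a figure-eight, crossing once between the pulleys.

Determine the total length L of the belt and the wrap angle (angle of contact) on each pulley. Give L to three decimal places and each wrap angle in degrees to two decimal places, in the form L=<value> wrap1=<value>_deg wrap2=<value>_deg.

crossed belt: β = asin((r1+r2)/C) = asin(32/66) = 29.0025°
wrap1 = wrap2 = π + 2β = 238.0051°
tangent length = C·cosβ = 57.7235
L = (r1+r2)·wrap + 2·C·cosβ = 32·4.1540 + 2·57.7235 = 248.3741

L=248.374 wrap1=238.01_deg wrap2=238.01_deg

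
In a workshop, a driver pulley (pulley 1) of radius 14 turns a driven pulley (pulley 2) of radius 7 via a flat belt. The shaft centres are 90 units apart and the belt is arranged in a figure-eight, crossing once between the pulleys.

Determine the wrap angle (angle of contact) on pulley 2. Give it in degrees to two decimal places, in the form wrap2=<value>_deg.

wrap2=206.99_deg

crossed belt: β = asin((r1+r2)/C) = asin(21/90) = 13.4934°
wrap1 = wrap2 = π + 2β = 206.9868°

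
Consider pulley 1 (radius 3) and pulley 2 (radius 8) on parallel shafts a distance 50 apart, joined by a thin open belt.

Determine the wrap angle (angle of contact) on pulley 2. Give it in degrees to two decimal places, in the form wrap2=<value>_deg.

wrap2=191.48_deg

open belt: β = asin((r2−r1)/C) = asin(5/50) = 5.7392°
wrap1 = π − 2β = 168.5217°
wrap2 = π + 2β = 191.4783°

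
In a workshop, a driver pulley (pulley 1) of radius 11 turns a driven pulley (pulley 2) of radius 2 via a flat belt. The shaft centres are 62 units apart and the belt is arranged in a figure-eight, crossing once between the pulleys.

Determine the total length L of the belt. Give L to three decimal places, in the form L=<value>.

crossed belt: β = asin((r1+r2)/C) = asin(13/62) = 12.1034°
wrap1 = wrap2 = π + 2β = 204.2069°
tangent length = C·cosβ = 60.6218
L = (r1+r2)·wrap + 2·C·cosβ = 13·3.5641 + 2·60.6218 = 167.5766

L=167.577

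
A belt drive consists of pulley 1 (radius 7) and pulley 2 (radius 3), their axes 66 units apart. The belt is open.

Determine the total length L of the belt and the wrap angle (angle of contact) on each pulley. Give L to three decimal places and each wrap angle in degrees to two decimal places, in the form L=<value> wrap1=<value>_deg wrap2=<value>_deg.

L=163.658 wrap1=186.95_deg wrap2=173.05_deg

open belt: β = asin((r2−r1)/C) = asin(-4/66) = -3.4746°
wrap1 = π − 2β = 186.9492°
wrap2 = π + 2β = 173.0508°
tangent length = C·cosβ = 65.8787
L = r1·wrap1 + r2·wrap2 + 2·C·cosβ = 7·3.2629 + 3·3.0203 + 2·65.8787 = 163.6584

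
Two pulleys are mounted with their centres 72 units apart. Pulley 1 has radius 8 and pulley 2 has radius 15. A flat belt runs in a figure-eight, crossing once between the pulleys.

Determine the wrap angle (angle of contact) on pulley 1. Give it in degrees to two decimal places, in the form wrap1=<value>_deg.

crossed belt: β = asin((r1+r2)/C) = asin(23/72) = 18.6293°
wrap1 = wrap2 = π + 2β = 217.2587°

wrap1=217.26_deg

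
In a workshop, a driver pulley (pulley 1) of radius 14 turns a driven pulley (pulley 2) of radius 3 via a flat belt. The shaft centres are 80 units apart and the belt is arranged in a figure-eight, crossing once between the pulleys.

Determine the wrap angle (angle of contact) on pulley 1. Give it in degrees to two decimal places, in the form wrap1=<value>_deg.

wrap1=204.54_deg

crossed belt: β = asin((r1+r2)/C) = asin(17/80) = 12.2689°
wrap1 = wrap2 = π + 2β = 204.5378°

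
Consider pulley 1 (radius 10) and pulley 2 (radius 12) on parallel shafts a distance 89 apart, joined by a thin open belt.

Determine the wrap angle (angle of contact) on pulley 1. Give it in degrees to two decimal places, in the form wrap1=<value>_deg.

open belt: β = asin((r2−r1)/C) = asin(2/89) = 1.2877°
wrap1 = π − 2β = 177.4247°
wrap2 = π + 2β = 182.5753°

wrap1=177.42_deg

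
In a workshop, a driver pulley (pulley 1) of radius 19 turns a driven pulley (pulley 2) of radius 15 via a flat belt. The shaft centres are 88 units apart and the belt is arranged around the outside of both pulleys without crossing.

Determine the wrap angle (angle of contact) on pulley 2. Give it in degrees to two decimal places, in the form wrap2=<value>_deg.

wrap2=174.79_deg

open belt: β = asin((r2−r1)/C) = asin(-4/88) = -2.6053°
wrap1 = π − 2β = 185.2105°
wrap2 = π + 2β = 174.7895°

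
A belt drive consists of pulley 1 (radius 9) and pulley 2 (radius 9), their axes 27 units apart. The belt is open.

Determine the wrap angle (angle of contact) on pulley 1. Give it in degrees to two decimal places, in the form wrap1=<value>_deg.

open belt: β = asin((r2−r1)/C) = asin(0/27) = 0.0000°
wrap1 = π − 2β = 180.0000°
wrap2 = π + 2β = 180.0000°

wrap1=180.00_deg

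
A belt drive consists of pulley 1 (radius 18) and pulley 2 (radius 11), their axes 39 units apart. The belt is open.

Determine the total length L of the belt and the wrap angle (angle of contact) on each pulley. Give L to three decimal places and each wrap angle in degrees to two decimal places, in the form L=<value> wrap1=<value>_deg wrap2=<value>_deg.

open belt: β = asin((r2−r1)/C) = asin(-7/39) = -10.3399°
wrap1 = π − 2β = 200.6798°
wrap2 = π + 2β = 159.3202°
tangent length = C·cosβ = 38.3667
L = r1·wrap1 + r2·wrap2 + 2·C·cosβ = 18·3.5025 + 11·2.7807 + 2·38.3667 = 170.3660

L=170.366 wrap1=200.68_deg wrap2=159.32_deg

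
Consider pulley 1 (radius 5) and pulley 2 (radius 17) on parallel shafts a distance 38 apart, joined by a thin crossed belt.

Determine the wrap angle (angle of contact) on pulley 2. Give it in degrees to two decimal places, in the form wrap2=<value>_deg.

crossed belt: β = asin((r1+r2)/C) = asin(22/38) = 35.3765°
wrap1 = wrap2 = π + 2β = 250.7531°

wrap2=250.75_deg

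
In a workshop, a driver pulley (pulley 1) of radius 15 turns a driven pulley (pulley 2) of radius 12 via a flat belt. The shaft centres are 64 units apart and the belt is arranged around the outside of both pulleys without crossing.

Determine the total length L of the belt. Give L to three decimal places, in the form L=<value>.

open belt: β = asin((r2−r1)/C) = asin(-3/64) = -2.6867°
wrap1 = π − 2β = 185.3734°
wrap2 = π + 2β = 174.6266°
tangent length = C·cosβ = 63.9296
L = r1·wrap1 + r2·wrap2 + 2·C·cosβ = 15·3.2354 + 12·3.0478 + 2·63.9296 = 212.9637

L=212.964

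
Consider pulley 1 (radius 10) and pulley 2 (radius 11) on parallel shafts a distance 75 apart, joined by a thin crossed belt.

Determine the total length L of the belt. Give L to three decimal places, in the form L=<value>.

L=221.893

crossed belt: β = asin((r1+r2)/C) = asin(21/75) = 16.2602°
wrap1 = wrap2 = π + 2β = 212.5204°
tangent length = C·cosβ = 72.0000
L = (r1+r2)·wrap + 2·C·cosβ = 21·3.7092 + 2·72.0000 = 221.8928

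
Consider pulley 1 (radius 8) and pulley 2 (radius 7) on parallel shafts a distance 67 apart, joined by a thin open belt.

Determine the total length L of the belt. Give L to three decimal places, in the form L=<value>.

L=181.139

open belt: β = asin((r2−r1)/C) = asin(-1/67) = -0.8552°
wrap1 = π − 2β = 181.7104°
wrap2 = π + 2β = 178.2896°
tangent length = C·cosβ = 66.9925
L = r1·wrap1 + r2·wrap2 + 2·C·cosβ = 8·3.1714 + 7·3.1117 + 2·66.9925 = 181.1388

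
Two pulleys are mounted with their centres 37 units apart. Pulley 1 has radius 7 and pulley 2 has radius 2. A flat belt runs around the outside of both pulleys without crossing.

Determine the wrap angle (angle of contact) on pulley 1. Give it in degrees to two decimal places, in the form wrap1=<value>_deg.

open belt: β = asin((r2−r1)/C) = asin(-5/37) = -7.7664°
wrap1 = π − 2β = 195.5329°
wrap2 = π + 2β = 164.4671°

wrap1=195.53_deg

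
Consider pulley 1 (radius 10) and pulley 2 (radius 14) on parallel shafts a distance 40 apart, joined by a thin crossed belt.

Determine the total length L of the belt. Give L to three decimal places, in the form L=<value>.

L=170.286

crossed belt: β = asin((r1+r2)/C) = asin(24/40) = 36.8699°
wrap1 = wrap2 = π + 2β = 253.7398°
tangent length = C·cosβ = 32.0000
L = (r1+r2)·wrap + 2·C·cosβ = 24·4.4286 + 2·32.0000 = 170.2863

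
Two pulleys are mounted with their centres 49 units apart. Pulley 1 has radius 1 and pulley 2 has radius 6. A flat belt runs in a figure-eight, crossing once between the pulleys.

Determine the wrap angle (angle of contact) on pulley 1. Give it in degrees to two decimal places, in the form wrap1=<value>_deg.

crossed belt: β = asin((r1+r2)/C) = asin(7/49) = 8.2132°
wrap1 = wrap2 = π + 2β = 196.4264°

wrap1=196.43_deg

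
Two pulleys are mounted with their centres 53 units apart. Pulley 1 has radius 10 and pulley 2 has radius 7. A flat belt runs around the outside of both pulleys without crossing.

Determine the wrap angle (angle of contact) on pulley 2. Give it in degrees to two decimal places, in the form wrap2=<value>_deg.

open belt: β = asin((r2−r1)/C) = asin(-3/53) = -3.2449°
wrap1 = π − 2β = 186.4898°
wrap2 = π + 2β = 173.5102°

wrap2=173.51_deg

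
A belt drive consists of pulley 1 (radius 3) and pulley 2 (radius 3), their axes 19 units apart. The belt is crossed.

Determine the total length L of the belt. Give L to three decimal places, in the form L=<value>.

crossed belt: β = asin((r1+r2)/C) = asin(6/19) = 18.4085°
wrap1 = wrap2 = π + 2β = 216.8170°
tangent length = C·cosβ = 18.0278
L = (r1+r2)·wrap + 2·C·cosβ = 6·3.7842 + 2·18.0278 = 58.7605

L=58.761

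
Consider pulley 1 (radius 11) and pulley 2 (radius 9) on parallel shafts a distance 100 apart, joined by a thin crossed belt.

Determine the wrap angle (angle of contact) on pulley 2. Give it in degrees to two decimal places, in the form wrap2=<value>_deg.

wrap2=203.07_deg

crossed belt: β = asin((r1+r2)/C) = asin(20/100) = 11.5370°
wrap1 = wrap2 = π + 2β = 203.0739°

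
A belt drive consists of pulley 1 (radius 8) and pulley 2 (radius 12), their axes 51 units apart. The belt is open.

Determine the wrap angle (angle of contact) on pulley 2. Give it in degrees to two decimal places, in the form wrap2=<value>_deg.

wrap2=189.00_deg

open belt: β = asin((r2−r1)/C) = asin(4/51) = 4.4984°
wrap1 = π − 2β = 171.0032°
wrap2 = π + 2β = 188.9968°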